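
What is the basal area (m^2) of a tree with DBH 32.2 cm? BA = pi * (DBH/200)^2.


D/200 = 32.2/200 = 0.161 m
(D/200)^2 = 0.161^2 = 0.025921
BA = 3.141593 * 0.025921 = 0.0814332 ≈ 0.0814 m^2

0.0814 m^2


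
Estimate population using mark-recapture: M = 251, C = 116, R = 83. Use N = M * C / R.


N = M * C / R = 251 * 116 / 83 = 29116 / 83 = 350.80 ≈ 351

351 individuals


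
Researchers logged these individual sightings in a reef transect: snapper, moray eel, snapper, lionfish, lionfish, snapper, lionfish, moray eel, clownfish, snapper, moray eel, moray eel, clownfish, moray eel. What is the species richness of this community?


Total individuals logged = 14
Distinct species (count of individuals): snapper (4), moray eel (5), lionfish (3), clownfish (2)
Species richness = number of distinct species = 4

4


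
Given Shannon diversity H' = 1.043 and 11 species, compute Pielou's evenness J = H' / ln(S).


ln(11) = 2.39790
J = H' / ln(S) = 1.043 / 2.39790 = 0.434964 ≈ 0.4350

0.4350


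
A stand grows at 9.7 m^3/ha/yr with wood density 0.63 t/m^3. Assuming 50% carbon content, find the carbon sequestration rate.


C = 9.7 * 0.63 * 0.5 = 3.0555 ≈ 3.06 t C/ha/yr

3.06 t C/ha/yr


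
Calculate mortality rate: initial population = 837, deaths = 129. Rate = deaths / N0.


Mortality rate = 129 / 837 = 0.154122 ≈ 0.1541

0.1541


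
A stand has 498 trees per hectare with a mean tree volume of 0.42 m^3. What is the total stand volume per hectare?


V_stand = 498 * 0.42 = 209.16 ≈ 209.2 m^3/ha

209.2 m^3/ha


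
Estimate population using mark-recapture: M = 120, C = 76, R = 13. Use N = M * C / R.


N = M * C / R = 120 * 76 / 13 = 9120 / 13 = 701.54 ≈ 702

702 individuals


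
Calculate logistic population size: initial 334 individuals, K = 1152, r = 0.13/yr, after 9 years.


(K - N0)/N0 = (1152 - 334)/334 = 818/334 = 2.44910
r*t = 0.13 * 9 = 1.17; exp(-1.17) = 0.310367
2.44910 * 0.310367 = 0.760120
1 + 0.760120 = 1.76012
N = 1152 / 1.76012 = 654.501 ≈ 655

655


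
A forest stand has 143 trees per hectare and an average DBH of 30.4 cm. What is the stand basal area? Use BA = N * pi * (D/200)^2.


(D/200)^2 = (30.4/200)^2 = 0.152^2 = 0.023104
Individual BA = 3.141593 * 0.023104 = 0.0725834 m^2
Stand BA = 143 * 0.0725834 = 10.3794 ≈ 10.38 m^2/ha

10.38 m^2/ha


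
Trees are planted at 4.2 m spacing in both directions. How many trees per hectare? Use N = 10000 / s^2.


N = 10000 / 4.2^2 = 10000 / 17.64 = 566.893 ≈ 567 trees/ha

567 trees/ha


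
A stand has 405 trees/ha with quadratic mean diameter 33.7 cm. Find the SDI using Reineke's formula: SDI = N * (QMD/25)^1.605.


QMD/25 = 33.7/25 = 1.348
(1.348)^1.605 = exp(1.605 * ln(1.348)) = exp(1.605 * 0.298622) = exp(0.479288) = 1.61492
SDI = 405 * 1.61492 = 654.043 ≈ 654

654


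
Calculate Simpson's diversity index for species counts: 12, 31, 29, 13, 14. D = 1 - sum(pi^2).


Total N = 12 + 31 + 29 + 13 + 14 = 99
Per-species terms:
  p = 12/99 = 0.121212; p^2 = 0.121212^2 = 0.014692
  p = 31/99 = 0.313131; p^2 = 0.313131^2 = 0.098051
  p = 29/99 = 0.292929; p^2 = 0.292929^2 = 0.085807
  p = 13/99 = 0.131313; p^2 = 0.131313^2 = 0.017243
  p = 14/99 = 0.141414; p^2 = 0.141414^2 = 0.019998
sum(p^2) = 0.014692 + 0.098051 + 0.085807 + 0.017243 + 0.019998 = 0.235791
D = 1 - 0.235791 = 0.764209 ≈ 0.7642

0.7642


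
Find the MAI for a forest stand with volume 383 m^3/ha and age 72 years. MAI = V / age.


MAI = 383 / 72 = 5.3194 ≈ 5.32 m^3/ha/yr

5.32 m^3/ha/yr


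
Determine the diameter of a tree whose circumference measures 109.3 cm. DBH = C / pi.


DBH = C / pi = 109.3 / 3.141593 = 34.7913 ≈ 34.79 cm

34.79 cm


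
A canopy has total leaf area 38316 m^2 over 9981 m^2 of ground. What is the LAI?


LAI = 38316 / 9981 = 3.8389 ≈ 3.84

3.84


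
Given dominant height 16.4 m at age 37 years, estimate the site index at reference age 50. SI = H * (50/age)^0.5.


50/37 = 1.35135
(1.35135)^0.5 = 1.16248
SI = 16.4 * 1.16248 = 19.0647 ≈ 19.1 m

19.1 m


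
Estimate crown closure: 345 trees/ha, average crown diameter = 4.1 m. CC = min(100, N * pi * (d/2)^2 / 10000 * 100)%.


(d/2)^2 = (4.1/2)^2 = 2.05^2 = 4.2025
Crown area = 3.141593 * 4.2025 = 13.2025 m^2
N * area / 10000 * 100 = 345 * 13.2025 / 10000 * 100 = 45.5486
CC = min(100, 45.5486) = 45.5486 ≈ 45.5%

45.5%


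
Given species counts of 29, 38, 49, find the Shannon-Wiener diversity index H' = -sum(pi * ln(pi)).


Total N = 29 + 38 + 49 = 116
Per-species terms:
  p = 29/116 = 0.250000; ln(p) = -1.386294; p*ln(p) = 0.250000 * (-1.386294) = -0.346574
  p = 38/116 = 0.327586; ln(p) = -1.116005; p*ln(p) = 0.327586 * (-1.116005) = -0.365588
  p = 49/116 = 0.422414; ln(p) = -0.861769; p*ln(p) = 0.422414 * (-0.861769) = -0.364023
sum(p*ln(p)) = (-0.346574) + (-0.365588) + (-0.364023) = -1.076185
H' = -(-1.076185) = 1.076185 ≈ 1.0762

1.0762


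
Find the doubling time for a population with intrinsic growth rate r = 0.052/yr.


td = ln(2) / 0.052 = 0.693147 / 0.052 = 13.3298 ≈ 13.3 years

13.3 years


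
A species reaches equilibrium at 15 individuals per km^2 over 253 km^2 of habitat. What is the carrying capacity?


K = 15 * 253 = 3795 individuals

3795 individuals


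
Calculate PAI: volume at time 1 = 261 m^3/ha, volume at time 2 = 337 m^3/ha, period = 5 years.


PAI = (V2 - V1) / period = (337 - 261) / 5 = 76 / 5 = 15.20 m^3/ha/yr

15.20 m^3/ha/yr


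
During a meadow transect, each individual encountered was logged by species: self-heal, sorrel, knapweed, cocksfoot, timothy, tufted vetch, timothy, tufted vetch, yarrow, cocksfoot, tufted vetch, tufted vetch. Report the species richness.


Total individuals logged = 12
Distinct species (count of individuals): self-heal (1), sorrel (1), knapweed (1), cocksfoot (2), timothy (2), tufted vetch (4), yarrow (1)
Species richness = number of distinct species = 7

7


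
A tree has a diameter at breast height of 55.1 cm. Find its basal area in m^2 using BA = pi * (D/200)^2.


D/200 = 55.1/200 = 0.2755 m
(D/200)^2 = 0.2755^2 = 0.07590025
BA = 3.141593 * 0.07590025 = 0.238448 ≈ 0.2384 m^2

0.2384 m^2


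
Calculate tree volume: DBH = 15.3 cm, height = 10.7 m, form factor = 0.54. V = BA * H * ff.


(D/200)^2 = (15.3/200)^2 = 0.0765^2 = 0.00585225
BA = 3.141593 * 0.00585225 = 0.0183854 m^2
V = 0.0183854 * 10.7 * 0.54 = 0.106231 ≈ 0.106 m^3

0.106 m^3


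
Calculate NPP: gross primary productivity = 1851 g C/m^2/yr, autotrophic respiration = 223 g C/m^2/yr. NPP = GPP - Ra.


NPP = GPP - Ra = 1851 - 223 = 1628 g C/m^2/yr

1628 g C/m^2/yr


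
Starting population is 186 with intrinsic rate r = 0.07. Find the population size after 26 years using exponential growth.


r*t = 0.07 * 26 = 1.82
exp(1.82) = 6.17186
N = 186 * 6.17186 = 1147.97 ≈ 1148

1148


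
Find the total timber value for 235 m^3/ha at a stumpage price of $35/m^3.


Value = 235 * 35 = $8225/ha

$8225/ha


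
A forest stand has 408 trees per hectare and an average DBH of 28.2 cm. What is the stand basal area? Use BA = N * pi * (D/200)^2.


(D/200)^2 = (28.2/200)^2 = 0.141^2 = 0.019881
Individual BA = 3.141593 * 0.019881 = 0.0624580 m^2
Stand BA = 408 * 0.0624580 = 25.4829 ≈ 25.48 m^2/ha

25.48 m^2/ha


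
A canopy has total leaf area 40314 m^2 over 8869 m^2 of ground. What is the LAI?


LAI = 40314 / 8869 = 4.5455 ≈ 4.55

4.55


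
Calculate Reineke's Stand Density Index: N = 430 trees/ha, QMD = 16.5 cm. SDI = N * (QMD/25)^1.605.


QMD/25 = 16.5/25 = 0.66
(0.66)^1.605 = exp(1.605 * ln(0.66)) = exp(1.605 * (-0.415515)) = exp(-0.666902) = 0.513296
SDI = 430 * 0.513296 = 220.717 ≈ 221

221


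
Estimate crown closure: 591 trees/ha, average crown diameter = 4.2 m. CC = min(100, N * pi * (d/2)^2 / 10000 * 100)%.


(d/2)^2 = (4.2/2)^2 = 2.1^2 = 4.41
Crown area = 3.141593 * 4.41 = 13.8544 m^2
N * area / 10000 * 100 = 591 * 13.8544 / 10000 * 100 = 81.8795
CC = min(100, 81.8795) = 81.8795 ≈ 81.9%

81.9%


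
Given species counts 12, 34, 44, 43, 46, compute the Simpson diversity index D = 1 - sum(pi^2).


Total N = 12 + 34 + 44 + 43 + 46 = 179
Per-species terms:
  p = 12/179 = 0.067039; p^2 = 0.067039^2 = 0.004494
  p = 34/179 = 0.189944; p^2 = 0.189944^2 = 0.036079
  p = 44/179 = 0.245810; p^2 = 0.245810^2 = 0.060423
  p = 43/179 = 0.240223; p^2 = 0.240223^2 = 0.057707
  p = 46/179 = 0.256983; p^2 = 0.256983^2 = 0.066040
sum(p^2) = 0.004494 + 0.036079 + 0.060423 + 0.057707 + 0.066040 = 0.224743
D = 1 - 0.224743 = 0.775257 ≈ 0.7753

0.7753


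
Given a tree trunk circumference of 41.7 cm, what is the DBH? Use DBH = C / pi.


DBH = C / pi = 41.7 / 3.141593 = 13.2735 ≈ 13.27 cm

13.27 cm


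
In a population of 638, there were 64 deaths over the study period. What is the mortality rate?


Mortality rate = 64 / 638 = 0.100313 ≈ 0.1003

0.1003


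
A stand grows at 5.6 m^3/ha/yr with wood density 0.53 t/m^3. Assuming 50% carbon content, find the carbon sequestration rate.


C = 5.6 * 0.53 * 0.5 = 1.484 ≈ 1.48 t C/ha/yr

1.48 t C/ha/yr


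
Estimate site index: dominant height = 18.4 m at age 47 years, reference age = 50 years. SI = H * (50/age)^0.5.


50/47 = 1.06383
(1.06383)^0.5 = 1.03142
SI = 18.4 * 1.03142 = 18.9781 ≈ 19.0 m

19.0 m


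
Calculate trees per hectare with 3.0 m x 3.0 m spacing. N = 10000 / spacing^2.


N = 10000 / 3.0^2 = 10000 / 9 = 1111.11 ≈ 1111 trees/ha

1111 trees/ha


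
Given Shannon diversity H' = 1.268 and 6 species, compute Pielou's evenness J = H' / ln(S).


ln(6) = 1.79176
J = H' / ln(S) = 1.268 / 1.79176 = 0.707684 ≈ 0.7077

0.7077


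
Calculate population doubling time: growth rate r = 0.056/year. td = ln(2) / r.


td = ln(2) / 0.056 = 0.693147 / 0.056 = 12.3776 ≈ 12.4 years

12.4 years


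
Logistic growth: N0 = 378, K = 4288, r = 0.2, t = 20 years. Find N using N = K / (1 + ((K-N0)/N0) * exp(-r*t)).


(K - N0)/N0 = (4288 - 378)/378 = 3910/378 = 10.3439
r*t = 0.2 * 20 = 4; exp(-4) = 0.0183156
10.3439 * 0.0183156 = 0.189455
1 + 0.189455 = 1.18946
N = 4288 / 1.18946 = 3605.00 ≈ 3605

3605


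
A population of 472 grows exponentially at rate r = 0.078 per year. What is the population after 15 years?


r*t = 0.078 * 15 = 1.17
exp(1.17) = 3.22199
N = 472 * 3.22199 = 1520.78 ≈ 1521

1521


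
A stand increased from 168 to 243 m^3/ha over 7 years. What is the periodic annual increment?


PAI = (V2 - V1) / period = (243 - 168) / 7 = 75 / 7 = 10.7143 ≈ 10.71 m^3/ha/yr

10.71 m^3/ha/yr


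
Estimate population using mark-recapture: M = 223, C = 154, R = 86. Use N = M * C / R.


N = M * C / R = 223 * 154 / 86 = 34342 / 86 = 399.33 ≈ 399

399 individuals


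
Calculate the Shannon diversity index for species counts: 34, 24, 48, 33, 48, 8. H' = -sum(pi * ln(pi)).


Total N = 34 + 24 + 48 + 33 + 48 + 8 = 195
Per-species terms:
  p = 34/195 = 0.174359; ln(p) = -1.746639; p*ln(p) = 0.174359 * (-1.746639) = -0.304542
  p = 24/195 = 0.123077; ln(p) = -2.094945; p*ln(p) = 0.123077 * (-2.094945) = -0.257840
  p = 48/195 = 0.246154; ln(p) = -1.401798; p*ln(p) = 0.246154 * (-1.401798) = -0.345058
  p = 33/195 = 0.169231; ln(p) = -1.776491; p*ln(p) = 0.169231 * (-1.776491) = -0.300637
  p = 48/195 = 0.246154; ln(p) = -1.401798; p*ln(p) = 0.246154 * (-1.401798) = -0.345058
  p = 8/195 = 0.041026; ln(p) = -3.193549; p*ln(p) = 0.041026 * (-3.193549) = -0.131019
sum(p*ln(p)) = (-0.304542) + (-0.257840) + (-0.345058) + (-0.300637) + (-0.345058) + (-0.131019) = -1.684154
H' = -(-1.684154) = 1.684154 ≈ 1.6842

1.6842


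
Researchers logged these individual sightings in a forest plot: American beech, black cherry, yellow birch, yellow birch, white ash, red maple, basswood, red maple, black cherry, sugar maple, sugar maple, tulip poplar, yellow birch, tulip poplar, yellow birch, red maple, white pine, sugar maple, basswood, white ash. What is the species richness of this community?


Total individuals logged = 20
Distinct species (count of individuals): American beech (1), black cherry (2), yellow birch (4), white ash (2), red maple (3), basswood (2), sugar maple (3), tulip poplar (2), white pine (1)
Species richness = number of distinct species = 9

9


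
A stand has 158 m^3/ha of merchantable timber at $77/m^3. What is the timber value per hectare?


Value = 158 * 77 = $12166/ha

$12166/ha


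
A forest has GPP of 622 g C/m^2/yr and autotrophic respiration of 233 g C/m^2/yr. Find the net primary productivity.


NPP = GPP - Ra = 622 - 233 = 389 g C/m^2/yr

389 g C/m^2/yr


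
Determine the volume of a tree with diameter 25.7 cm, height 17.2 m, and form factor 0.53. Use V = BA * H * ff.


(D/200)^2 = (25.7/200)^2 = 0.1285^2 = 0.01651225
BA = 3.141593 * 0.01651225 = 0.0518748 m^2
V = 0.0518748 * 17.2 * 0.53 = 0.472891 ≈ 0.473 m^3

0.473 m^3


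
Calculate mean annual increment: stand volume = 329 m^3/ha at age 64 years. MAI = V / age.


MAI = 329 / 64 = 5.1406 ≈ 5.14 m^3/ha/yr

5.14 m^3/ha/yr


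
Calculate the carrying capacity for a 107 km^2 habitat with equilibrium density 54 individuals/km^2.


K = 54 * 107 = 5778 individuals

5778 individuals


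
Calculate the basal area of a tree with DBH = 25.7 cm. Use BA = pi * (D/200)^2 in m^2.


D/200 = 25.7/200 = 0.1285 m
(D/200)^2 = 0.1285^2 = 0.01651225
BA = 3.141593 * 0.01651225 = 0.0518748 ≈ 0.0519 m^2

0.0519 m^2


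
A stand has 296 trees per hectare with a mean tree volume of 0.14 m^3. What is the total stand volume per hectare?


V_stand = 296 * 0.14 = 41.44 ≈ 41.4 m^3/ha

41.4 m^3/ha


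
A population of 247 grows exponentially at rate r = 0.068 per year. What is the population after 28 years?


r*t = 0.068 * 28 = 1.904
exp(1.904) = 6.71269
N = 247 * 6.71269 = 1658.03 ≈ 1658

1658


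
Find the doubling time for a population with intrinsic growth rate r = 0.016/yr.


td = ln(2) / 0.016 = 0.693147 / 0.016 = 43.3217 ≈ 43.3 years

43.3 years


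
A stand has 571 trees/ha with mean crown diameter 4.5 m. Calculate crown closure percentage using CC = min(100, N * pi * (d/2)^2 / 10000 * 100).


(d/2)^2 = (4.5/2)^2 = 2.25^2 = 5.0625
Crown area = 3.141593 * 5.0625 = 15.9043 m^2
N * area / 10000 * 100 = 571 * 15.9043 / 10000 * 100 = 90.8136
CC = min(100, 90.8136) = 90.8136 ≈ 90.8%

90.8%


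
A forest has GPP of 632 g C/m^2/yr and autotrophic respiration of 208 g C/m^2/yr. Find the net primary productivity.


NPP = GPP - Ra = 632 - 208 = 424 g C/m^2/yr

424 g C/m^2/yr


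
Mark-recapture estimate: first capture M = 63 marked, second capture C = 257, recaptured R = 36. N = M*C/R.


N = M * C / R = 63 * 257 / 36 = 16191 / 36 = 449.75 ≈ 450

450 individuals


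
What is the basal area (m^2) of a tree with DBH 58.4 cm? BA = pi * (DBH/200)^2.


D/200 = 58.4/200 = 0.292 m
(D/200)^2 = 0.292^2 = 0.085264
BA = 3.141593 * 0.085264 = 0.267865 ≈ 0.2679 m^2

0.2679 m^2


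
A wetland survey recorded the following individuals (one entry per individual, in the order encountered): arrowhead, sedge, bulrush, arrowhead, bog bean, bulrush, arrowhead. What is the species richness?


Total individuals logged = 7
Distinct species (count of individuals): arrowhead (3), sedge (1), bulrush (2), bog bean (1)
Species richness = number of distinct species = 4

4


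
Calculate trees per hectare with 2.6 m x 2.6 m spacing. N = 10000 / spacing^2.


N = 10000 / 2.6^2 = 10000 / 6.76 = 1479.29 ≈ 1479 trees/ha

1479 trees/ha


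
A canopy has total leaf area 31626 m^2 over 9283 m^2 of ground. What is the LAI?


LAI = 31626 / 9283 = 3.4069 ≈ 3.41

3.41


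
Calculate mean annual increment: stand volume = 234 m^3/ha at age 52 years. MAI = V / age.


MAI = 234 / 52 = 4.50 m^3/ha/yr

4.50 m^3/ha/yr


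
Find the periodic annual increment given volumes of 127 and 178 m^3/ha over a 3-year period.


PAI = (V2 - V1) / period = (178 - 127) / 3 = 51 / 3 = 17.00 m^3/ha/yr

17.00 m^3/ha/yr


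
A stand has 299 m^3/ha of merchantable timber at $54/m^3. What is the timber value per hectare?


Value = 299 * 54 = $16146/ha

$16146/ha


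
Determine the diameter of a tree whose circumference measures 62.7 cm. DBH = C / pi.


DBH = C / pi = 62.7 / 3.141593 = 19.9580 ≈ 19.96 cm

19.96 cm


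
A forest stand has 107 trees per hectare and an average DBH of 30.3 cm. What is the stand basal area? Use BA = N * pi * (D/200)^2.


(D/200)^2 = (30.3/200)^2 = 0.1515^2 = 0.02295225
Individual BA = 3.141593 * 0.02295225 = 0.0721066 m^2
Stand BA = 107 * 0.0721066 = 7.71541 ≈ 7.72 m^2/ha

7.72 m^2/ha


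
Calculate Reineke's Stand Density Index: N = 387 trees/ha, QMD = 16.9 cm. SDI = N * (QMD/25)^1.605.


QMD/25 = 16.9/25 = 0.676
(0.676)^1.605 = exp(1.605 * ln(0.676)) = exp(1.605 * (-0.391562)) = exp(-0.628457) = 0.533414
SDI = 387 * 0.533414 = 206.431 ≈ 206

206


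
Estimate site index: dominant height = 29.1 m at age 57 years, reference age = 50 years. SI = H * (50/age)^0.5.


50/57 = 0.877193
(0.877193)^0.5 = 0.936586
SI = 29.1 * 0.936586 = 27.2547 ≈ 27.3 m

27.3 m


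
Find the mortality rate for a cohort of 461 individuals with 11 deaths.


Mortality rate = 11 / 461 = 0.023861 ≈ 0.0239

0.0239


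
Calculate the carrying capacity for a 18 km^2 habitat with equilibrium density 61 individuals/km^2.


K = 61 * 18 = 1098 individuals

1098 individuals


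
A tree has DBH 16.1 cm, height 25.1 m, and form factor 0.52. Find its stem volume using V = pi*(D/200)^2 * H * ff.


(D/200)^2 = (16.1/200)^2 = 0.0805^2 = 0.00648025
BA = 3.141593 * 0.00648025 = 0.0203583 m^2
V = 0.0203583 * 25.1 * 0.52 = 0.265717 ≈ 0.266 m^3

0.266 m^3


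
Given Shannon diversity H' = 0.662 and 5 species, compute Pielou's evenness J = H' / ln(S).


ln(5) = 1.60944
J = H' / ln(S) = 0.662 / 1.60944 = 0.411323 ≈ 0.4113

0.4113


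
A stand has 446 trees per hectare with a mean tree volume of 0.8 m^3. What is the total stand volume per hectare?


V_stand = 446 * 0.8 = 356.8 m^3/ha

356.8 m^3/ha


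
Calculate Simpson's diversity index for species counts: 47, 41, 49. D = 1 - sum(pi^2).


Total N = 47 + 41 + 49 = 137
Per-species terms:
  p = 47/137 = 0.343066; p^2 = 0.343066^2 = 0.117694
  p = 41/137 = 0.299270; p^2 = 0.299270^2 = 0.089563
  p = 49/137 = 0.357664; p^2 = 0.357664^2 = 0.127924
sum(p^2) = 0.117694 + 0.089563 + 0.127924 = 0.335181
D = 1 - 0.335181 = 0.664819 ≈ 0.6648

0.6648


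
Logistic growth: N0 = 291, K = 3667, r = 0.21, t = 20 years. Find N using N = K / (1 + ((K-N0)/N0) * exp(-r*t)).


(K - N0)/N0 = (3667 - 291)/291 = 3376/291 = 11.6014
r*t = 0.21 * 20 = 4.2; exp(-4.2) = 0.0149956
11.6014 * 0.0149956 = 0.173970
1 + 0.173970 = 1.17397
N = 3667 / 1.17397 = 3123.59 ≈ 3124

3124


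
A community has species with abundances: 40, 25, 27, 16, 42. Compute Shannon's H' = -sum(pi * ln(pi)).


Total N = 40 + 25 + 27 + 16 + 42 = 150
Per-species terms:
  p = 40/150 = 0.266667; ln(p) = -1.321755; p*ln(p) = 0.266667 * (-1.321755) = -0.352468
  p = 25/150 = 0.166667; ln(p) = -1.791757; p*ln(p) = 0.166667 * (-1.791757) = -0.298627
  p = 27/150 = 0.180000; ln(p) = -1.714798; p*ln(p) = 0.180000 * (-1.714798) = -0.308664
  p = 16/150 = 0.106667; ln(p) = -2.238043; p*ln(p) = 0.106667 * (-2.238043) = -0.238725
  p = 42/150 = 0.280000; ln(p) = -1.272966; p*ln(p) = 0.280000 * (-1.272966) = -0.356430
sum(p*ln(p)) = (-0.352468) + (-0.298627) + (-0.308664) + (-0.238725) + (-0.356430) = -1.554914
H' = -(-1.554914) = 1.554914 ≈ 1.5549

1.5549


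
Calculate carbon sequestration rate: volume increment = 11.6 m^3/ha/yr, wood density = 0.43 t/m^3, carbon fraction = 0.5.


C = 11.6 * 0.43 * 0.5 = 2.494 ≈ 2.49 t C/ha/yr

2.49 t C/ha/yr


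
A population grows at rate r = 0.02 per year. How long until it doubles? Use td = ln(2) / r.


td = ln(2) / 0.02 = 0.693147 / 0.02 = 34.6574 ≈ 34.7 years

34.7 years


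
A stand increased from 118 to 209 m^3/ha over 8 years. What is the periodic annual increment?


PAI = (V2 - V1) / period = (209 - 118) / 8 = 91 / 8 = 11.3750 ≈ 11.38 m^3/ha/yr

11.38 m^3/ha/yr


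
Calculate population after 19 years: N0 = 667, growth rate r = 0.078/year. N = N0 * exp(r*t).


r*t = 0.078 * 19 = 1.482
exp(1.482) = 4.40174
N = 667 * 4.40174 = 2935.96 ≈ 2936

2936


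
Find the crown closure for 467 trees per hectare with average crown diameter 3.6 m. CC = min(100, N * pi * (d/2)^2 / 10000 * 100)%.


(d/2)^2 = (3.6/2)^2 = 1.8^2 = 3.24
Crown area = 3.141593 * 3.24 = 10.1788 m^2
N * area / 10000 * 100 = 467 * 10.1788 / 10000 * 100 = 47.5350
CC = min(100, 47.5350) = 47.5350 ≈ 47.5%

47.5%


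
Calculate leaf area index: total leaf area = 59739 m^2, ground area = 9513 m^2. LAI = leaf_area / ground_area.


LAI = 59739 / 9513 = 6.2797 ≈ 6.28

6.28


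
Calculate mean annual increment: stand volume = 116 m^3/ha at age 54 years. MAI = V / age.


MAI = 116 / 54 = 2.1481 ≈ 2.15 m^3/ha/yr

2.15 m^3/ha/yr


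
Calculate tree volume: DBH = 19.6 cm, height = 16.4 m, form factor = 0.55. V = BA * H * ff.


(D/200)^2 = (19.6/200)^2 = 0.098^2 = 0.009604
BA = 3.141593 * 0.009604 = 0.0301719 m^2
V = 0.0301719 * 16.4 * 0.55 = 0.272151 ≈ 0.272 m^3

0.272 m^3


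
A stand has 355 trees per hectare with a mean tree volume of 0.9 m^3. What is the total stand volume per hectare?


V_stand = 355 * 0.9 = 319.5 m^3/ha

319.5 m^3/ha


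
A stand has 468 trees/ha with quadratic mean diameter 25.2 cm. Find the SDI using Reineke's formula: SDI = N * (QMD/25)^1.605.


QMD/25 = 25.2/25 = 1.008
(1.008)^1.605 = exp(1.605 * ln(1.008)) = exp(1.605 * 0.00796817) = exp(0.0127889) = 1.01287
SDI = 468 * 1.01287 = 474.023 ≈ 474

474


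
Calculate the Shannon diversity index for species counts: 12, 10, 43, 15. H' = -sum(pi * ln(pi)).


Total N = 12 + 10 + 43 + 15 = 80
Per-species terms:
  p = 12/80 = 0.150000; ln(p) = -1.897120; p*ln(p) = 0.150000 * (-1.897120) = -0.284568
  p = 10/80 = 0.125000; ln(p) = -2.079442; p*ln(p) = 0.125000 * (-2.079442) = -0.259930
  p = 43/80 = 0.537500; ln(p) = -0.620827; p*ln(p) = 0.537500 * (-0.620827) = -0.333695
  p = 15/80 = 0.187500; ln(p) = -1.673976; p*ln(p) = 0.187500 * (-1.673976) = -0.313871
sum(p*ln(p)) = (-0.284568) + (-0.259930) + (-0.333695) + (-0.313871) = -1.192064
H' = -(-1.192064) = 1.192064 ≈ 1.1921

1.1921


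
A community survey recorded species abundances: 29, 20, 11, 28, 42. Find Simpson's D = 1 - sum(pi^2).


Total N = 29 + 20 + 11 + 28 + 42 = 130
Per-species terms:
  p = 29/130 = 0.223077; p^2 = 0.223077^2 = 0.049763
  p = 20/130 = 0.153846; p^2 = 0.153846^2 = 0.023669
  p = 11/130 = 0.084615; p^2 = 0.084615^2 = 0.007160
  p = 28/130 = 0.215385; p^2 = 0.215385^2 = 0.046391
  p = 42/130 = 0.323077; p^2 = 0.323077^2 = 0.104379
sum(p^2) = 0.049763 + 0.023669 + 0.007160 + 0.046391 + 0.104379 = 0.231362
D = 1 - 0.231362 = 0.768638 ≈ 0.7686

0.7686


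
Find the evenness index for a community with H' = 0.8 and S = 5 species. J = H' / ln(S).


ln(5) = 1.60944
J = H' / ln(S) = 0.8 / 1.60944 = 0.497067 ≈ 0.4971

0.4971


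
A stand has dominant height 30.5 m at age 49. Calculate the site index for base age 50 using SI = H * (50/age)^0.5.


50/49 = 1.02041
(1.02041)^0.5 = 1.01015
SI = 30.5 * 1.01015 = 30.8096 ≈ 30.8 m

30.8 m


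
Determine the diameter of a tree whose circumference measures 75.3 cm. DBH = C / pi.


DBH = C / pi = 75.3 / 3.141593 = 23.9687 ≈ 23.97 cm

23.97 cm


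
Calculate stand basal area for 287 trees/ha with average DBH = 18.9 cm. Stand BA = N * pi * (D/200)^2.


(D/200)^2 = (18.9/200)^2 = 0.0945^2 = 0.00893025
Individual BA = 3.141593 * 0.00893025 = 0.0280552 m^2
Stand BA = 287 * 0.0280552 = 8.05184 ≈ 8.05 m^2/ha

8.05 m^2/ha


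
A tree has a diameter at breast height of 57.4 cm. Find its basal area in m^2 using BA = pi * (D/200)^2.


D/200 = 57.4/200 = 0.287 m
(D/200)^2 = 0.287^2 = 0.082369
BA = 3.141593 * 0.082369 = 0.258770 ≈ 0.2588 m^2

0.2588 m^2


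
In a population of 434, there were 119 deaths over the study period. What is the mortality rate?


Mortality rate = 119 / 434 = 0.274194 ≈ 0.2742

0.2742


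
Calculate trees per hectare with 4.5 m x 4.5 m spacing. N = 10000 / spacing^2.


N = 10000 / 4.5^2 = 10000 / 20.25 = 493.827 ≈ 494 trees/ha

494 trees/ha


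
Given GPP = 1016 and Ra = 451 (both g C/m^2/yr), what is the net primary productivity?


NPP = GPP - Ra = 1016 - 451 = 565 g C/m^2/yr

565 g C/m^2/yr


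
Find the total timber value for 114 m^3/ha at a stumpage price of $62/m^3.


Value = 114 * 62 = $7068/ha

$7068/ha


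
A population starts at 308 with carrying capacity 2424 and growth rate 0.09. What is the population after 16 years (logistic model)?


(K - N0)/N0 = (2424 - 308)/308 = 2116/308 = 6.87013
r*t = 0.09 * 16 = 1.44; exp(-1.44) = 0.236928
6.87013 * 0.236928 = 1.62773
1 + 1.62773 = 2.62773
N = 2424 / 2.62773 = 922.469 ≈ 922

922


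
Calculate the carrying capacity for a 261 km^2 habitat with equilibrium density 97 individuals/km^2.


K = 97 * 261 = 25317 individuals

25317 individuals


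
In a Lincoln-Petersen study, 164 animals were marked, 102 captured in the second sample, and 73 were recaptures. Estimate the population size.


N = M * C / R = 164 * 102 / 73 = 16728 / 73 = 229.15 ≈ 229

229 individuals


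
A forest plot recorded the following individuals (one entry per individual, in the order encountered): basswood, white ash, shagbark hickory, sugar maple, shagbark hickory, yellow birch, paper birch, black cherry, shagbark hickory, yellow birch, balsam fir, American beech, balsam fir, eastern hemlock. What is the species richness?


Total individuals logged = 14
Distinct species (count of individuals): basswood (1), white ash (1), shagbark hickory (3), sugar maple (1), yellow birch (2), paper birch (1), black cherry (1), balsam fir (2), American beech (1), eastern hemlock (1)
Species richness = number of distinct species = 10

10


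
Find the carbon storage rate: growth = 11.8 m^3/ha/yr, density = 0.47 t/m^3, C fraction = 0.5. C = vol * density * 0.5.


C = 11.8 * 0.47 * 0.5 = 2.773 ≈ 2.77 t C/ha/yr

2.77 t C/ha/yr


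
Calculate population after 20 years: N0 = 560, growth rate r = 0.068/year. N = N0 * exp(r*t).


r*t = 0.068 * 20 = 1.36
exp(1.36) = 3.89619
N = 560 * 3.89619 = 2181.87 ≈ 2182

2182


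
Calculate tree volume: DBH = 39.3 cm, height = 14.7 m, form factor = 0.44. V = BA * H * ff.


(D/200)^2 = (39.3/200)^2 = 0.1965^2 = 0.03861225
BA = 3.141593 * 0.03861225 = 0.121304 m^2
V = 0.121304 * 14.7 * 0.44 = 0.784594 ≈ 0.785 m^3

0.785 m^3


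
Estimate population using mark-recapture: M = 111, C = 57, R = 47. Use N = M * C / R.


N = M * C / R = 111 * 57 / 47 = 6327 / 47 = 134.62 ≈ 135

135 individuals


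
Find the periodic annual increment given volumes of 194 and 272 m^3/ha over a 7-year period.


PAI = (V2 - V1) / period = (272 - 194) / 7 = 78 / 7 = 11.1429 ≈ 11.14 m^3/ha/yr

11.14 m^3/ha/yr


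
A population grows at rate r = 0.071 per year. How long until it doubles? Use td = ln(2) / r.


td = ln(2) / 0.071 = 0.693147 / 0.071 = 9.76263 ≈ 9.8 years

9.8 years


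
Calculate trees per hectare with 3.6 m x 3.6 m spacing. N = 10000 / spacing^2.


N = 10000 / 3.6^2 = 10000 / 12.96 = 771.605 ≈ 772 trees/ha

772 trees/ha


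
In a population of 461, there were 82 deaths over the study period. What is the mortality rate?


Mortality rate = 82 / 461 = 0.177874 ≈ 0.1779

0.1779


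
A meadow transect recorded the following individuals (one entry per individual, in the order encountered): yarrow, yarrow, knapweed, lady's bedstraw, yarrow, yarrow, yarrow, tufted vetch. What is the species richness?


Total individuals logged = 8
Distinct species (count of individuals): yarrow (5), knapweed (1), lady's bedstraw (1), tufted vetch (1)
Species richness = number of distinct species = 4

4


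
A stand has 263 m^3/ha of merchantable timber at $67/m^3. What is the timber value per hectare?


Value = 263 * 67 = $17621/ha

$17621/ha


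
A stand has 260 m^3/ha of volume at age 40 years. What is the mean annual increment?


MAI = 260 / 40 = 6.50 m^3/ha/yr

6.50 m^3/ha/yr


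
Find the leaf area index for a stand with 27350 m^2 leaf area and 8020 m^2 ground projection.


LAI = 27350 / 8020 = 3.4102 ≈ 3.41

3.41


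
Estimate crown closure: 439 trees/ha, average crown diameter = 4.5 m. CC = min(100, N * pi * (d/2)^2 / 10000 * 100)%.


(d/2)^2 = (4.5/2)^2 = 2.25^2 = 5.0625
Crown area = 3.141593 * 5.0625 = 15.9043 m^2
N * area / 10000 * 100 = 439 * 15.9043 / 10000 * 100 = 69.8199
CC = min(100, 69.8199) = 69.8199 ≈ 69.8%

69.8%


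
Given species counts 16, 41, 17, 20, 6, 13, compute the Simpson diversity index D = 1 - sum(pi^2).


Total N = 16 + 41 + 17 + 20 + 6 + 13 = 113
Per-species terms:
  p = 16/113 = 0.141593; p^2 = 0.141593^2 = 0.020049
  p = 41/113 = 0.362832; p^2 = 0.362832^2 = 0.131647
  p = 17/113 = 0.150442; p^2 = 0.150442^2 = 0.022633
  p = 20/113 = 0.176991; p^2 = 0.176991^2 = 0.031326
  p = 6/113 = 0.053097; p^2 = 0.053097^2 = 0.002819
  p = 13/113 = 0.115044; p^2 = 0.115044^2 = 0.013235
sum(p^2) = 0.020049 + 0.131647 + 0.022633 + 0.031326 + 0.002819 + 0.013235 = 0.221709
D = 1 - 0.221709 = 0.778291 ≈ 0.7783

0.7783


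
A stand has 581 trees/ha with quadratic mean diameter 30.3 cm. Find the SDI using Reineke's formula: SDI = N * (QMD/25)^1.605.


QMD/25 = 30.3/25 = 1.212
(1.212)^1.605 = exp(1.605 * ln(1.212)) = exp(1.605 * 0.192272) = exp(0.308597) = 1.36151
SDI = 581 * 1.36151 = 791.037 ≈ 791

791


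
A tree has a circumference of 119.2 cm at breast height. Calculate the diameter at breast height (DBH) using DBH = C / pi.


DBH = C / pi = 119.2 / 3.141593 = 37.9425 ≈ 37.94 cm

37.94 cm


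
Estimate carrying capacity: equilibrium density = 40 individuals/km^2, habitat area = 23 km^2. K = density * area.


K = 40 * 23 = 920 individuals

920 individuals


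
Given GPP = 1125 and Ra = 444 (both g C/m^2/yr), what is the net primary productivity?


NPP = GPP - Ra = 1125 - 444 = 681 g C/m^2/yr

681 g C/m^2/yr


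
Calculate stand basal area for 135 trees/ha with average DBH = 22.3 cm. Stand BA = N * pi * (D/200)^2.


(D/200)^2 = (22.3/200)^2 = 0.1115^2 = 0.01243225
Individual BA = 3.141593 * 0.01243225 = 0.0390571 m^2
Stand BA = 135 * 0.0390571 = 5.27271 ≈ 5.27 m^2/ha

5.27 m^2/ha


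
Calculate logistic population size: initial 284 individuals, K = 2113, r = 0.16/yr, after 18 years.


(K - N0)/N0 = (2113 - 284)/284 = 1829/284 = 6.44014
r*t = 0.16 * 18 = 2.88; exp(-2.88) = 0.0561348
6.44014 * 0.0561348 = 0.361516
1 + 0.361516 = 1.36152
N = 2113 / 1.36152 = 1551.94 ≈ 1552

1552


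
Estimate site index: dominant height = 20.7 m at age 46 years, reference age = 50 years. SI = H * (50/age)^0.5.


50/46 = 1.08696
(1.08696)^0.5 = 1.04257
SI = 20.7 * 1.04257 = 21.5812 ≈ 21.6 m

21.6 m


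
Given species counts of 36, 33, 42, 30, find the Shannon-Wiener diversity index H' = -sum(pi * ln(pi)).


Total N = 36 + 33 + 42 + 30 = 141
Per-species terms:
  p = 36/141 = 0.255319; ln(p) = -1.365242; p*ln(p) = 0.255319 * (-1.365242) = -0.348572
  p = 33/141 = 0.234043; ln(p) = -1.452250; p*ln(p) = 0.234043 * (-1.452250) = -0.339889
  p = 42/141 = 0.297872; ln(p) = -1.211091; p*ln(p) = 0.297872 * (-1.211091) = -0.360750
  p = 30/141 = 0.212766; ln(p) = -1.547562; p*ln(p) = 0.212766 * (-1.547562) = -0.329269
sum(p*ln(p)) = (-0.348572) + (-0.339889) + (-0.360750) + (-0.329269) = -1.378480
H' = -(-1.378480) = 1.378480 ≈ 1.3785

1.3785


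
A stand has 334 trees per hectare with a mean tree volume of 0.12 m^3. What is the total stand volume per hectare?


V_stand = 334 * 0.12 = 40.08 ≈ 40.1 m^3/ha

40.1 m^3/ha


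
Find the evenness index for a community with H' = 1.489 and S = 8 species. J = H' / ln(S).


ln(8) = 2.07944
J = H' / ln(S) = 1.489 / 2.07944 = 0.716058 ≈ 0.7161

0.7161


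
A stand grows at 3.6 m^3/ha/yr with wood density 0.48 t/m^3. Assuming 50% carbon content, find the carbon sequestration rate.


C = 3.6 * 0.48 * 0.5 = 0.864 ≈ 0.86 t C/ha/yr

0.86 t C/ha/yr


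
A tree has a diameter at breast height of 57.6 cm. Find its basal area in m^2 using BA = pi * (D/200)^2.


D/200 = 57.6/200 = 0.288 m
(D/200)^2 = 0.288^2 = 0.082944
BA = 3.141593 * 0.082944 = 0.260576 ≈ 0.2606 m^2

0.2606 m^2


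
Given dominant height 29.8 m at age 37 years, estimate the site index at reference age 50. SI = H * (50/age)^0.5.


50/37 = 1.35135
(1.35135)^0.5 = 1.16248
SI = 29.8 * 1.16248 = 34.6419 ≈ 34.6 m

34.6 m


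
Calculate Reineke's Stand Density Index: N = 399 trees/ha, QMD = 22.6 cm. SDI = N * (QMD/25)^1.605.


QMD/25 = 22.6/25 = 0.904
(0.904)^1.605 = exp(1.605 * ln(0.904)) = exp(1.605 * (-0.100926)) = exp(-0.161986) = 0.850453
SDI = 399 * 0.850453 = 339.331 ≈ 339

339


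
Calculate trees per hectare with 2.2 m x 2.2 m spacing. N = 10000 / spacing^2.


N = 10000 / 2.2^2 = 10000 / 4.84 = 2066.12 ≈ 2066 trees/ha

2066 trees/ha


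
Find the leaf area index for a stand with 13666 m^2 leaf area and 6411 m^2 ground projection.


LAI = 13666 / 6411 = 2.1316 ≈ 2.13

2.13


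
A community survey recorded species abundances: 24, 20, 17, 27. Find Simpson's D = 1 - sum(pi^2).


Total N = 24 + 20 + 17 + 27 = 88
Per-species terms:
  p = 24/88 = 0.272727; p^2 = 0.272727^2 = 0.074380
  p = 20/88 = 0.227273; p^2 = 0.227273^2 = 0.051653
  p = 17/88 = 0.193182; p^2 = 0.193182^2 = 0.037319
  p = 27/88 = 0.306818; p^2 = 0.306818^2 = 0.094137
sum(p^2) = 0.074380 + 0.051653 + 0.037319 + 0.094137 = 0.257489
D = 1 - 0.257489 = 0.742511 ≈ 0.7425

0.7425


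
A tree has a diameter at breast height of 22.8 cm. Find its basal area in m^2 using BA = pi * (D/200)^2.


D/200 = 22.8/200 = 0.114 m
(D/200)^2 = 0.114^2 = 0.012996
BA = 3.141593 * 0.012996 = 0.0408281 ≈ 0.0408 m^2

0.0408 m^2


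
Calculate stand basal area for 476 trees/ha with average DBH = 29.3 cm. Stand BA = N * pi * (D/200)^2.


(D/200)^2 = (29.3/200)^2 = 0.1465^2 = 0.02146225
Individual BA = 3.141593 * 0.02146225 = 0.0674257 m^2
Stand BA = 476 * 0.0674257 = 32.0946 ≈ 32.09 m^2/ha

32.09 m^2/ha


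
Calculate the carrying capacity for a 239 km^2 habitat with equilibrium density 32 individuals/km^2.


K = 32 * 239 = 7648 individuals

7648 individuals


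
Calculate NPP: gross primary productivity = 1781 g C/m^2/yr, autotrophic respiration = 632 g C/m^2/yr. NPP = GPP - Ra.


NPP = GPP - Ra = 1781 - 632 = 1149 g C/m^2/yr

1149 g C/m^2/yr


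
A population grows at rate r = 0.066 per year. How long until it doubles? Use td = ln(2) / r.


td = ln(2) / 0.066 = 0.693147 / 0.066 = 10.5022 ≈ 10.5 years

10.5 years


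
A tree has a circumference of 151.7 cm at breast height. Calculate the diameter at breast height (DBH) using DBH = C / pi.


DBH = C / pi = 151.7 / 3.141593 = 48.2876 ≈ 48.29 cm

48.29 cm


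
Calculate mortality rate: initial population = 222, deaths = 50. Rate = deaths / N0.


Mortality rate = 50 / 222 = 0.225225 ≈ 0.2252

0.2252


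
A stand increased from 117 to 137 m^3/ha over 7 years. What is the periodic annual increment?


PAI = (V2 - V1) / period = (137 - 117) / 7 = 20 / 7 = 2.8571 ≈ 2.86 m^3/ha/yr

2.86 m^3/ha/yr


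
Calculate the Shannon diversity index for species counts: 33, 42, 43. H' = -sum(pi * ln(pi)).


Total N = 33 + 42 + 43 = 118
Per-species terms:
  p = 33/118 = 0.279661; ln(p) = -1.274177; p*ln(p) = 0.279661 * (-1.274177) = -0.356338
  p = 42/118 = 0.355932; ln(p) = -1.033016; p*ln(p) = 0.355932 * (-1.033016) = -0.367683
  p = 43/118 = 0.364407; ln(p) = -1.009484; p*ln(p) = 0.364407 * (-1.009484) = -0.367863
sum(p*ln(p)) = (-0.356338) + (-0.367683) + (-0.367863) = -1.091884
H' = -(-1.091884) = 1.091884 ≈ 1.0919

1.0919


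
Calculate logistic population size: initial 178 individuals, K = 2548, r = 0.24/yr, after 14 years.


(K - N0)/N0 = (2548 - 178)/178 = 2370/178 = 13.3146
r*t = 0.24 * 14 = 3.36; exp(-3.36) = 0.0347353
13.3146 * 0.0347353 = 0.462487
1 + 0.462487 = 1.46249
N = 2548 / 1.46249 = 1742.23 ≈ 1742

1742


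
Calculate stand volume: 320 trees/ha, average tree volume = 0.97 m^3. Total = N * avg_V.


V_stand = 320 * 0.97 = 310.4 m^3/ha

310.4 m^3/ha


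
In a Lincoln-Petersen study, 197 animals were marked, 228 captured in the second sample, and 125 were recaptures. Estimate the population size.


N = M * C / R = 197 * 228 / 125 = 44916 / 125 = 359.33 ≈ 359

359 individuals


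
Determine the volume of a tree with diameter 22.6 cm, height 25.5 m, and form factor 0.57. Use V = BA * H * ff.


(D/200)^2 = (22.6/200)^2 = 0.113^2 = 0.012769
BA = 3.141593 * 0.012769 = 0.0401150 m^2
V = 0.0401150 * 25.5 * 0.57 = 0.583072 ≈ 0.583 m^3

0.583 m^3


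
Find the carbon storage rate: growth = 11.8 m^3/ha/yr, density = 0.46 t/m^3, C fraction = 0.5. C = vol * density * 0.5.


C = 11.8 * 0.46 * 0.5 = 2.714 ≈ 2.71 t C/ha/yr

2.71 t C/ha/yr


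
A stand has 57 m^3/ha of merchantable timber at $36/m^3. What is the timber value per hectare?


Value = 57 * 36 = $2052/ha

$2052/ha


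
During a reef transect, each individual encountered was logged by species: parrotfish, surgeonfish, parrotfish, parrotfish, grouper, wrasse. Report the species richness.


Total individuals logged = 6
Distinct species (count of individuals): parrotfish (3), surgeonfish (1), grouper (1), wrasse (1)
Species richness = number of distinct species = 4

4


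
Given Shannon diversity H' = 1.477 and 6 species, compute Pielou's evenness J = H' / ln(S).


ln(6) = 1.79176
J = H' / ln(S) = 1.477 / 1.79176 = 0.824329 ≈ 0.8243

0.8243


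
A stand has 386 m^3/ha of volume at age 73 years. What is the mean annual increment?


MAI = 386 / 73 = 5.2877 ≈ 5.29 m^3/ha/yr

5.29 m^3/ha/yr


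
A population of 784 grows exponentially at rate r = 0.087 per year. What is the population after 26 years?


r*t = 0.087 * 26 = 2.262
exp(2.262) = 9.60227
N = 784 * 9.60227 = 7528.18 ≈ 7528

7528


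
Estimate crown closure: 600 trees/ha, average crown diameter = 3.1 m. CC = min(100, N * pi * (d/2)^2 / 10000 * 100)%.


(d/2)^2 = (3.1/2)^2 = 1.55^2 = 2.4025
Crown area = 3.141593 * 2.4025 = 7.54768 m^2
N * area / 10000 * 100 = 600 * 7.54768 / 10000 * 100 = 45.2861
CC = min(100, 45.2861) = 45.2861 ≈ 45.3%

45.3%


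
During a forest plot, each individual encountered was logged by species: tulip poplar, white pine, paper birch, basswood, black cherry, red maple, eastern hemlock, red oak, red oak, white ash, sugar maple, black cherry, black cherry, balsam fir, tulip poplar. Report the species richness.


Total individuals logged = 15
Distinct species (count of individuals): tulip poplar (2), white pine (1), paper birch (1), basswood (1), black cherry (3), red maple (1), eastern hemlock (1), red oak (2), white ash (1), sugar maple (1), balsam fir (1)
Species richness = number of distinct species = 11

11


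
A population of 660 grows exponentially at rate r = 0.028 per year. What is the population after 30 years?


r*t = 0.028 * 30 = 0.84
exp(0.84) = 2.31637
N = 660 * 2.31637 = 1528.80 ≈ 1529

1529


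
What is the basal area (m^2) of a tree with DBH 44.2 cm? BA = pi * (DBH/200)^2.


D/200 = 44.2/200 = 0.221 m
(D/200)^2 = 0.221^2 = 0.048841
BA = 3.141593 * 0.048841 = 0.153439 ≈ 0.1534 m^2

0.1534 m^2


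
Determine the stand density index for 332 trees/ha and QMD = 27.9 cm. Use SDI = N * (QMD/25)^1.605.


QMD/25 = 27.9/25 = 1.116
(1.116)^1.605 = exp(1.605 * ln(1.116)) = exp(1.605 * 0.109751) = exp(0.176150) = 1.19262
SDI = 332 * 1.19262 = 395.950 ≈ 396

396


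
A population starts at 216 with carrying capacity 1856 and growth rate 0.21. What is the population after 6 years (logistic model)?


(K - N0)/N0 = (1856 - 216)/216 = 1640/216 = 7.59259
r*t = 0.21 * 6 = 1.26; exp(-1.26) = 0.283654
7.59259 * 0.283654 = 2.15367
1 + 2.15367 = 3.15367
N = 1856 / 3.15367 = 588.521 ≈ 589

589
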